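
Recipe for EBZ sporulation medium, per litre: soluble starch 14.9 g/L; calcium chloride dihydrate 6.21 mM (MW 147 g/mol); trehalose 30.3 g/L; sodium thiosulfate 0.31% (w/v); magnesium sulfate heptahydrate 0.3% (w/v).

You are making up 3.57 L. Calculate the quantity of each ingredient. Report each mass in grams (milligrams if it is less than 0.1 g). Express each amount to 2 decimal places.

soluble starch 53.19 g; calcium chloride dihydrate 3.26 g; trehalose 108.17 g; sodium thiosulfate 11.07 g; magnesium sulfate heptahydrate 10.71 g

Scale factor relative to 1 L: 3.57.
soluble starch: 14.9 g/L × 3.57 L = 53.19 g
calcium chloride dihydrate: 6.21 mmol/L × 147 g/mol × 3.57 L ÷ 1000 = 3.26 g
trehalose: 30.3 g/L × 3.57 L = 108.17 g
sodium thiosulfate: 0.31 g per 100 mL × 3570 mL ÷ 100 = 11.07 g
magnesium sulfate heptahydrate: 0.3 g per 100 mL × 3570 mL ÷ 100 = 10.71 g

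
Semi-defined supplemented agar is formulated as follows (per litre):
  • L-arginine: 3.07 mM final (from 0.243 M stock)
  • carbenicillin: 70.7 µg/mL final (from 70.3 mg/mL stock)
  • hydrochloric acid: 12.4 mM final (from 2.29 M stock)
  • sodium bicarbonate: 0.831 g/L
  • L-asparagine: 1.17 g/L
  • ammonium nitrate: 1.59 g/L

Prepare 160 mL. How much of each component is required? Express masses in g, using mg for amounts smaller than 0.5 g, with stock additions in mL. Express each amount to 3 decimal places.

Working volume: 160 mL = 0.16 L.
L-arginine: V = C2·V2/C1 = 3.07 mM × 160 mL ÷ 243 mM = 2.021 mL
carbenicillin: V = C2·V2/C1 = 70.7 µg/mL × 160 mL ÷ 70300 µg/mL = 0.161 mL
hydrochloric acid: C1V1 = C2V2 → 12.4 mM × 160 mL ÷ 2290 mM = 0.866 mL
sodium bicarbonate: 0.831 g/L × 0.16 L = 0.13296 g = 132.960 mg
L-asparagine: 1.17 g/L × 0.16 L = 0.1872 g = 187.200 mg
ammonium nitrate: 1.59 g/L × 0.16 L = 0.2544 g = 254.400 mg

L-arginine 2.021 mL; carbenicillin 0.161 mL; hydrochloric acid 0.866 mL; sodium bicarbonate 132.960 mg; L-asparagine 187.200 mg; ammonium nitrate 254.400 mg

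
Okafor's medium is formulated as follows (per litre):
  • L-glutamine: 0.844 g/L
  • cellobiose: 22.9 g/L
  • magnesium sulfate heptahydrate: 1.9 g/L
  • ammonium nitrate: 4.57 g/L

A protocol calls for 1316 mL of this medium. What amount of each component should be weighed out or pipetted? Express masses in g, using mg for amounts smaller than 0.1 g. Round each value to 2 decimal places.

L-glutamine 1.11 g; cellobiose 30.14 g; magnesium sulfate heptahydrate 2.50 g; ammonium nitrate 6.01 g

Target volume = 1316 mL = 1.316 L.
L-glutamine: 0.844 g/L × 1.316 L = 1.11 g
cellobiose: 22.9 g/L × 1.316 L = 30.14 g
magnesium sulfate heptahydrate: 1.9 g/L × 1.316 L = 2.50 g
ammonium nitrate: 4.57 g/L × 1.316 L = 6.01 g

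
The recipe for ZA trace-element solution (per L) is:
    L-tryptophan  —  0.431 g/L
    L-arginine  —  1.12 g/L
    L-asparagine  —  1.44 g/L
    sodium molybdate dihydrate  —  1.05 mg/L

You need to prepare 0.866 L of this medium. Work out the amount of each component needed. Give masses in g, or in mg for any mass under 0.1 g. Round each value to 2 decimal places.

Working volume: 0.866 L.
L-tryptophan: 0.431 g/L × 0.866 L = 0.37 g
L-arginine: 1.12 g/L × 0.866 L = 0.97 g
L-asparagine: 1.44 g/L × 0.866 L = 1.25 g
sodium molybdate dihydrate: 1.05 mg/L × 0.866 L = 0.91 mg

L-tryptophan 0.37 g; L-arginine 0.97 g; L-asparagine 1.25 g; sodium molybdate dihydrate 0.91 mg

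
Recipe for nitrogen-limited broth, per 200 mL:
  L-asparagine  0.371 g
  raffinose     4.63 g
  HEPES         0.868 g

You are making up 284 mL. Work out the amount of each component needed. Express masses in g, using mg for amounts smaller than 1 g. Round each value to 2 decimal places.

Ratio of target to recipe volume: 284 / 200 = 1.42.
L-asparagine: 0.371 g × (284 mL / 200 mL) = 0.52682 g = 526.82 mg
raffinose: 4.63 g × (284 mL / 200 mL) = 6.57 g
HEPES: 0.868 g × (284 mL / 200 mL) = 1.23 g

L-asparagine 526.82 mg; raffinose 6.57 g; HEPES 1.23 g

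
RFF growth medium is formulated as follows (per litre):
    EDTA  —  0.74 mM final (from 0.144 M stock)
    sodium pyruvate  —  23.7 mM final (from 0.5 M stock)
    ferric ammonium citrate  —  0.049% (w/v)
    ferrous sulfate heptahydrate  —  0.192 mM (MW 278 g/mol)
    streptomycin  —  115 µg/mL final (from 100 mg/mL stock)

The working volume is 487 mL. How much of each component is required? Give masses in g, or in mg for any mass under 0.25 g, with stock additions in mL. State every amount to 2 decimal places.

EDTA 2.50 mL; sodium pyruvate 23.08 mL; ferric ammonium citrate 238.63 mg; ferrous sulfate heptahydrate 25.99 mg; streptomycin 0.56 mL

Scale factor relative to 1 L: 0.487.
EDTA: C1V1 = C2V2 → 0.74 mM × 487 mL ÷ 144 mM = 2.50 mL
sodium pyruvate: dilute stock: 23.7 mM × 487 mL ÷ 500 mM = 23.08 mL
ferric ammonium citrate: 0.049 g per 100 mL × 487 mL ÷ 100 = 0.23863 g = 238.63 mg
ferrous sulfate heptahydrate: 0.192 mmol/L × 278 mg/mmol × 0.487 L = 25.99 mg
streptomycin: V = C2·V2/C1 = 115 µg/mL × 487 mL ÷ 100000 µg/mL = 0.56 mL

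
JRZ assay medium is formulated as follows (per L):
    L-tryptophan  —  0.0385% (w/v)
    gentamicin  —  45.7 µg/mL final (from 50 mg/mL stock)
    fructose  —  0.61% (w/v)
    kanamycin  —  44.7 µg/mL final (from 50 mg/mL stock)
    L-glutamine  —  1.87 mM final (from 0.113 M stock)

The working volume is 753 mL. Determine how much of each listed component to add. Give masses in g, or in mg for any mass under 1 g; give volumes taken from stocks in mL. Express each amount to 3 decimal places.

Scale factor relative to 1 L: 0.753.
L-tryptophan: 0.0385 g per 100 mL × 753 mL ÷ 100 = 0.289905 g = 289.905 mg
gentamicin: V = C2·V2/C1 = 45.7 µg/mL × 753 mL ÷ 50000 µg/mL = 0.688 mL
fructose: 0.61 g per 100 mL × 753 mL ÷ 100 = 4.593 g
kanamycin: V = C2·V2/C1 = 44.7 µg/mL × 753 mL ÷ 50000 µg/mL = 0.673 mL
L-glutamine: C1V1 = C2V2 → 1.87 mM × 753 mL ÷ 113 mM = 12.461 mL

L-tryptophan 289.905 mg; gentamicin 0.688 mL; fructose 4.593 g; kanamycin 0.673 mL; L-glutamine 12.461 mL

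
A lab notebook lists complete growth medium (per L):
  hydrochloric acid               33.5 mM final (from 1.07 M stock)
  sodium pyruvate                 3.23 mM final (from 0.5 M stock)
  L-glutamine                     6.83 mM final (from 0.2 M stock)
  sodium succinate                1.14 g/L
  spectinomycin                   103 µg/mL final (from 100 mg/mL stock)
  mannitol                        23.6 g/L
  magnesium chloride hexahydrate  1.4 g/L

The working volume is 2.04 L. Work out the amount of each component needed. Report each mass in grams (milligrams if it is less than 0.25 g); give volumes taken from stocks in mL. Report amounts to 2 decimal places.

hydrochloric acid 63.87 mL; sodium pyruvate 13.18 mL; L-glutamine 69.67 mL; sodium succinate 2.33 g; spectinomycin 2.10 mL; mannitol 48.14 g; magnesium chloride hexahydrate 2.86 g

Working volume: 2.04 L.
hydrochloric acid: C1V1 = C2V2 → 33.5 mM × 2040 mL ÷ 1070 mM = 63.87 mL
sodium pyruvate: C1V1 = C2V2 → 3.23 mM × 2040 mL ÷ 500 mM = 13.18 mL
L-glutamine: C1V1 = C2V2 → 6.83 mM × 2040 mL ÷ 200 mM = 69.67 mL
sodium succinate: 1.14 g/L × 2.04 L = 2.33 g
spectinomycin: C1V1 = C2V2 → 103 µg/mL × 2040 mL ÷ 100000 µg/mL = 2.10 mL
mannitol: 23.6 g/L × 2.04 L = 48.14 g
magnesium chloride hexahydrate: 1.4 g/L × 2.04 L = 2.86 g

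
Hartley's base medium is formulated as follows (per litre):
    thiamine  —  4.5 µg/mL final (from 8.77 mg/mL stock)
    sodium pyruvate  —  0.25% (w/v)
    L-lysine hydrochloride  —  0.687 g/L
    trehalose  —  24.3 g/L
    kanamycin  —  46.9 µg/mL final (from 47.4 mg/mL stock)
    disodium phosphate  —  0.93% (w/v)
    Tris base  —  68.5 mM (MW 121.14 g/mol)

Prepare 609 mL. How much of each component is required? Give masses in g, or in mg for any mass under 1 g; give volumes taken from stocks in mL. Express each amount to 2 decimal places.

Target volume = 609 mL = 0.609 L.
thiamine: dilute stock: 4.5 µg/mL × 609 mL ÷ 8770 µg/mL = 0.31 mL
sodium pyruvate: 0.25% w/v = 2.5 g/L → 2.5 × 0.609 L = 1.52 g
L-lysine hydrochloride: 0.687 g/L × 0.609 L = 0.418383 g = 418.38 mg
trehalose: 24.3 g/L × 0.609 L = 14.80 g
kanamycin: dilute stock: 46.9 µg/mL × 609 mL ÷ 47400 µg/mL = 0.60 mL
disodium phosphate: 0.93% w/v = 9.3 g/L → 9.3 × 0.609 L = 5.66 g
Tris base: 68.5 mmol/L × 121.14 g/mol × 0.609 L ÷ 1000 = 5.05 g

thiamine 0.31 mL; sodium pyruvate 1.52 g; L-lysine hydrochloride 418.38 mg; trehalose 14.80 g; kanamycin 0.60 mL; disodium phosphate 5.66 g; Tris base 5.05 g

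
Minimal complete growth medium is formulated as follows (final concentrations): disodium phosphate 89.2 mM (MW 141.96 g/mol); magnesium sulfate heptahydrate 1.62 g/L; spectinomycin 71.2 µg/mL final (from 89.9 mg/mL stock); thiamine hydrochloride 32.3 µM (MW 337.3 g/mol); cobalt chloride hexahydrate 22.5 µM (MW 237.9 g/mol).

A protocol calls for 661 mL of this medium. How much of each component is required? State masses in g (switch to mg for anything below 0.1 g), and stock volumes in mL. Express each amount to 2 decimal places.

Scale factor relative to 1 L: 0.661.
disodium phosphate: 89.2 mmol/L × 141.96 g/mol × 0.661 L ÷ 1000 = 8.37 g
magnesium sulfate heptahydrate: 1.62 g/L × 0.661 L = 1.07 g
spectinomycin: C1V1 = C2V2 → 71.2 µg/mL × 661 mL ÷ 89900 µg/mL = 0.52 mL
thiamine hydrochloride: 32.3 µmol/L × 337.3 g/mol × 0.661 L ÷ 1000 = 7.20 mg
cobalt chloride hexahydrate: 22.5 µmol/L × 237.9 g/mol × 0.661 L ÷ 1000 = 3.54 mg

disodium phosphate 8.37 g; magnesium sulfate heptahydrate 1.07 g; spectinomycin 0.52 mL; thiamine hydrochloride 7.20 mg; cobalt chloride hexahydrate 3.54 mg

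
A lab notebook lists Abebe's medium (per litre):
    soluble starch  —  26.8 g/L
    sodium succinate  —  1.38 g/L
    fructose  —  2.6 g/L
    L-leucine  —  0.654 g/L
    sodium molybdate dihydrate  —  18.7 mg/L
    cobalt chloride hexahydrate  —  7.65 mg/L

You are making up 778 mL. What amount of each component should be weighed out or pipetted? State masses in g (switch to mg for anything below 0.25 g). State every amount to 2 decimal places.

Target volume = 778 mL = 0.778 L.
soluble starch: 26.8 g/L × 0.778 L = 20.85 g
sodium succinate: 1.38 g/L × 0.778 L = 1.07 g
fructose: 2.6 g/L × 0.778 L = 2.02 g
L-leucine: 0.654 g/L × 0.778 L = 0.51 g
sodium molybdate dihydrate: 18.7 mg/L × 0.778 L = 14.55 mg
cobalt chloride hexahydrate: 7.65 mg/L × 0.778 L = 5.95 mg

soluble starch 20.85 g; sodium succinate 1.07 g; fructose 2.02 g; L-leucine 0.51 g; sodium molybdate dihydrate 14.55 mg; cobalt chloride hexahydrate 5.95 mg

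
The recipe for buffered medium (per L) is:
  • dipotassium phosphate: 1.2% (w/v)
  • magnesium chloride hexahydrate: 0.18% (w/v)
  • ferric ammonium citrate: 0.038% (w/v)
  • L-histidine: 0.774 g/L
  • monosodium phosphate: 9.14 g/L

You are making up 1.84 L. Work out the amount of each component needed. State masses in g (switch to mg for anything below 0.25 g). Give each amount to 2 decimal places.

Working volume: 1.84 L.
dipotassium phosphate: 1.2% w/v = 12 g/L → 12 × 1.84 L = 22.08 g
magnesium chloride hexahydrate: 0.18% w/v = 1.8 g/L → 1.8 × 1.84 L = 3.31 g
ferric ammonium citrate: 0.038% w/v = 0.38 g/L → 0.38 × 1.84 L = 0.70 g
L-histidine: 0.774 g/L × 1.84 L = 1.42 g
monosodium phosphate: 9.14 g/L × 1.84 L = 16.82 g

dipotassium phosphate 22.08 g; magnesium chloride hexahydrate 3.31 g; ferric ammonium citrate 0.70 g; L-histidine 1.42 g; monosodium phosphate 16.82 g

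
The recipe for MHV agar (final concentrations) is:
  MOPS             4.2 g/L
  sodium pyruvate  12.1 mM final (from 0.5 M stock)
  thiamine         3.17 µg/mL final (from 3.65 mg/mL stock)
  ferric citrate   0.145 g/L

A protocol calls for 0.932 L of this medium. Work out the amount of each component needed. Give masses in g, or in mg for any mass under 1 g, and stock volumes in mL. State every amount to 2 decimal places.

Working volume: 0.932 L.
MOPS: 4.2 g/L × 0.932 L = 3.91 g
sodium pyruvate: C1V1 = C2V2 → 12.1 mM × 932 mL ÷ 500 mM = 22.55 mL
thiamine: V = C2·V2/C1 = 3.17 µg/mL × 932 mL ÷ 3650 µg/mL = 0.81 mL
ferric citrate: 0.145 g/L × 0.932 L = 0.13514 g = 135.14 mg

MOPS 3.91 g; sodium pyruvate 22.55 mL; thiamine 0.81 mL; ferric citrate 135.14 mg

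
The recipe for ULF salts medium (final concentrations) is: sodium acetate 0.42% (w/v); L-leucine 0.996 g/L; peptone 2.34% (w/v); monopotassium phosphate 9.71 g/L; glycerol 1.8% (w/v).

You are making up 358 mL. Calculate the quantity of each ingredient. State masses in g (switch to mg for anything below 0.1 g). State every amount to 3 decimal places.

Scale factor relative to 1 L: 0.358.
sodium acetate: 0.42% w/v = 4.2 g/L → 4.2 × 0.358 L = 1.504 g
L-leucine: 0.996 g/L × 0.358 L = 0.357 g
peptone: 2.34 g per 100 mL × 358 mL ÷ 100 = 8.377 g
monopotassium phosphate: 9.71 g/L × 0.358 L = 3.476 g
glycerol: 1.8% w/v = 18 g/L → 18 × 0.358 L = 6.444 g

sodium acetate 1.504 g; L-leucine 0.357 g; peptone 8.377 g; monopotassium phosphate 3.476 g; glycerol 6.444 g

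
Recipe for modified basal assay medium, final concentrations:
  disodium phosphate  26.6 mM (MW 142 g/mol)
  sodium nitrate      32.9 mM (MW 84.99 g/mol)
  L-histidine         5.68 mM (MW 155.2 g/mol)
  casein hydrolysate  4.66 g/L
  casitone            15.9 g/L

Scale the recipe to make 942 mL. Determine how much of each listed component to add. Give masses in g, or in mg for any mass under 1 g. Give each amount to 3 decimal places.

disodium phosphate 3.558 g; sodium nitrate 2.634 g; L-histidine 830.407 mg; casein hydrolysate 4.390 g; casitone 14.978 g

Scale factor relative to 1 L: 0.942.
disodium phosphate: 26.6 mmol/L × 142 g/mol × 0.942 L ÷ 1000 = 3.558 g
sodium nitrate: 32.9 mmol/L × 84.99 g/mol × 0.942 L ÷ 1000 = 2.634 g
L-histidine: 5.68 mmol/L × 155.2 mg/mmol × 0.942 L = 830.407 mg
casein hydrolysate: 4.66 g/L × 0.942 L = 4.390 g
casitone: 15.9 g/L × 0.942 L = 14.978 g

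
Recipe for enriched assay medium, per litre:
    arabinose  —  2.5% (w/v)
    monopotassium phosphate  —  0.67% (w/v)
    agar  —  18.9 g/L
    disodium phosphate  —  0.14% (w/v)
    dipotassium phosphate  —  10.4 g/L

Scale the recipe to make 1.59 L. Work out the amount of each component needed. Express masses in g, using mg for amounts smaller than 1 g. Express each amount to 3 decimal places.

Scale factor relative to 1 L: 1.59.
arabinose: 2.5% w/v = 25 g/L → 25 × 1.59 L = 39.750 g
monopotassium phosphate: 0.67% w/v = 6.7 g/L → 6.7 × 1.59 L = 10.653 g
agar: 18.9 g/L × 1.59 L = 30.051 g
disodium phosphate: 0.14% w/v = 1.4 g/L → 1.4 × 1.59 L = 2.226 g
dipotassium phosphate: 10.4 g/L × 1.59 L = 16.536 g

arabinose 39.750 g; monopotassium phosphate 10.653 g; agar 30.051 g; disodium phosphate 2.226 g; dipotassium phosphate 16.536 g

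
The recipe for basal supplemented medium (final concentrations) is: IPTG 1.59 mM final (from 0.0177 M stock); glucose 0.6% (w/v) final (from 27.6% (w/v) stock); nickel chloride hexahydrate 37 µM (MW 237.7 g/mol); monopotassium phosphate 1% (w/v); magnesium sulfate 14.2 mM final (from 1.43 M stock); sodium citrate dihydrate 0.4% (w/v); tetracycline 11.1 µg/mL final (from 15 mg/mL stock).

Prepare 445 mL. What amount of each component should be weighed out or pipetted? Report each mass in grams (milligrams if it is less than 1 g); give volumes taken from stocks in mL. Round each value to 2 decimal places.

Target volume = 445 mL = 0.445 L.
IPTG: V = C2·V2/C1 = 1.59 mM × 445 mL ÷ 17.7 mM = 39.97 mL
glucose: C1V1 = C2V2 → 0.6% ÷ 27.6% × 445 mL = 9.67 mL
nickel chloride hexahydrate: 37 µmol/L × 237.7 g/mol × 0.445 L ÷ 1000 = 3.91 mg
monopotassium phosphate: 1 g per 100 mL × 445 mL ÷ 100 = 4.45 g
magnesium sulfate: dilute stock: 14.2 mM × 445 mL ÷ 1430 mM = 4.42 mL
sodium citrate dihydrate: 0.4 g per 100 mL × 445 mL ÷ 100 = 1.78 g
tetracycline: dilute stock: 11.1 µg/mL × 445 mL ÷ 15000 µg/mL = 0.33 mL

IPTG 39.97 mL; glucose 9.67 mL; nickel chloride hexahydrate 3.91 mg; monopotassium phosphate 4.45 g; magnesium sulfate 4.42 mL; sodium citrate dihydrate 1.78 g; tetracycline 0.33 mL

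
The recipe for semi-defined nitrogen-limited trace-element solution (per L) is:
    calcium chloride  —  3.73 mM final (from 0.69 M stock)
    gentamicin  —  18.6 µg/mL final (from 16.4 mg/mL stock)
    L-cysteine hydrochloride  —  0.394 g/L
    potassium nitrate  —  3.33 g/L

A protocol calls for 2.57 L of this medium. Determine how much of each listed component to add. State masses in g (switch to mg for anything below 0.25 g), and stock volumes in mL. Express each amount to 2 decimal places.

calcium chloride 13.89 mL; gentamicin 2.91 mL; L-cysteine hydrochloride 1.01 g; potassium nitrate 8.56 g

Working volume: 2.57 L.
calcium chloride: V = C2·V2/C1 = 3.73 mM × 2570 mL ÷ 690 mM = 13.89 mL
gentamicin: dilute stock: 18.6 µg/mL × 2570 mL ÷ 16400 µg/mL = 2.91 mL
L-cysteine hydrochloride: 0.394 g/L × 2.57 L = 1.01 g
potassium nitrate: 3.33 g/L × 2.57 L = 8.56 g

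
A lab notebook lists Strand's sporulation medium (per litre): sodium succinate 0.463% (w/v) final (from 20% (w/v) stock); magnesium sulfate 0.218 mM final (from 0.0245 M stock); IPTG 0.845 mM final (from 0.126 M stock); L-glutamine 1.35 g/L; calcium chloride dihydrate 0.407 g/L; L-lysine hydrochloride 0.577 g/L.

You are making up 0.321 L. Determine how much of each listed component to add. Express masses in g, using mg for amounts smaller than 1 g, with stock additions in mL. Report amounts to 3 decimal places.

Scale factor relative to 1 L: 0.321.
sodium succinate: dilute stock: 0.463% ÷ 20% × 321 mL = 7.431 mL
magnesium sulfate: C1V1 = C2V2 → 0.218 mM × 321 mL ÷ 24.5 mM = 2.856 mL
IPTG: C1V1 = C2V2 → 0.845 mM × 321 mL ÷ 126 mM = 2.153 mL
L-glutamine: 1.35 g/L × 0.321 L = 0.43335 g = 433.350 mg
calcium chloride dihydrate: 0.407 g/L × 0.321 L = 0.130647 g = 130.647 mg
L-lysine hydrochloride: 0.577 g/L × 0.321 L = 0.185217 g = 185.217 mg

sodium succinate 7.431 mL; magnesium sulfate 2.856 mL; IPTG 2.153 mL; L-glutamine 433.350 mg; calcium chloride dihydrate 130.647 mg; L-lysine hydrochloride 185.217 mg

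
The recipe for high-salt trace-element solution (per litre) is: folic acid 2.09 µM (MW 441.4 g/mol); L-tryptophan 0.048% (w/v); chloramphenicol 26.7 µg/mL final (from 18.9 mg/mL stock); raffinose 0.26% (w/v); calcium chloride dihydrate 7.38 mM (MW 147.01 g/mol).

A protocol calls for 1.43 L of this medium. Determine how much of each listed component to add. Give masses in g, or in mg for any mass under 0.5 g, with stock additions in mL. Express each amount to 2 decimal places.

folic acid 1.32 mg; L-tryptophan 0.69 g; chloramphenicol 2.02 mL; raffinose 3.72 g; calcium chloride dihydrate 1.55 g

Scale factor relative to 1 L: 1.43.
folic acid: 2.09 µmol/L × 441.4 g/mol × 1.43 L ÷ 1000 = 1.32 mg
L-tryptophan: 0.048 g per 100 mL × 1430 mL ÷ 100 = 0.69 g
chloramphenicol: dilute stock: 26.7 µg/mL × 1430 mL ÷ 18900 µg/mL = 2.02 mL
raffinose: 0.26% w/v = 2.6 g/L → 2.6 × 1.43 L = 3.72 g
calcium chloride dihydrate: 7.38 mmol/L × 147.01 g/mol × 1.43 L ÷ 1000 = 1.55 g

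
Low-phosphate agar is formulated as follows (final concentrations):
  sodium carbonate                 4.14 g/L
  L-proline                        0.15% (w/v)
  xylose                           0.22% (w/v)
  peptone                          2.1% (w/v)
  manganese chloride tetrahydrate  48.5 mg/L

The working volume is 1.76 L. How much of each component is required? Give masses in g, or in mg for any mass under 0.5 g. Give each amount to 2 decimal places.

sodium carbonate 7.29 g; L-proline 2.64 g; xylose 3.87 g; peptone 36.96 g; manganese chloride tetrahydrate 85.36 mg

Scale factor relative to 1 L: 1.76.
sodium carbonate: 4.14 g/L × 1.76 L = 7.29 g
L-proline: 0.15 g per 100 mL × 1760 mL ÷ 100 = 2.64 g
xylose: 0.22 g per 100 mL × 1760 mL ÷ 100 = 3.87 g
peptone: 2.1 g per 100 mL × 1760 mL ÷ 100 = 36.96 g
manganese chloride tetrahydrate: 48.5 mg/L × 1.76 L = 85.36 mg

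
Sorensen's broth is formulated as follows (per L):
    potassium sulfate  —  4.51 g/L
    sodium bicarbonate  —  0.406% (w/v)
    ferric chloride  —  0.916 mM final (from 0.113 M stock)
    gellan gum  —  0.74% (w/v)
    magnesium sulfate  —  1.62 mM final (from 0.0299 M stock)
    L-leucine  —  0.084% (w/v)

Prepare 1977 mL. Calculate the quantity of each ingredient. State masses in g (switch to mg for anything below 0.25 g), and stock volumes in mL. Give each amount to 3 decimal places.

Target volume = 1977 mL = 1.977 L.
potassium sulfate: 4.51 g/L × 1.977 L = 8.916 g
sodium bicarbonate: 0.406 g per 100 mL × 1977 mL ÷ 100 = 8.027 g
ferric chloride: C1V1 = C2V2 → 0.916 mM × 1977 mL ÷ 113 mM = 16.026 mL
gellan gum: 0.74 g per 100 mL × 1977 mL ÷ 100 = 14.630 g
magnesium sulfate: dilute stock: 1.62 mM × 1977 mL ÷ 29.9 mM = 107.115 mL
L-leucine: 0.084 g per 100 mL × 1977 mL ÷ 100 = 1.661 g

potassium sulfate 8.916 g; sodium bicarbonate 8.027 g; ferric chloride 16.026 mL; gellan gum 14.630 g; magnesium sulfate 107.115 mL; L-leucine 1.661 g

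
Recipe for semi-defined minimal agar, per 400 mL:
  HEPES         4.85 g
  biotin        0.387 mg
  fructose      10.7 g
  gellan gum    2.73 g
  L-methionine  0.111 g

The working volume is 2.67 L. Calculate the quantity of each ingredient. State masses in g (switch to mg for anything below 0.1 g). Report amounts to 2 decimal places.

HEPES 32.37 g; biotin 2.58 mg; fructose 71.42 g; gellan gum 18.22 g; L-methionine 0.74 g

Ratio of target to recipe volume: 2670 / 400 = 6.675.
HEPES: 4.85 g × (2670 mL / 400 mL) = 32.37 g
biotin: 0.387 mg × (2670 mL / 400 mL) = 2.58 mg
fructose: 10.7 g × (2670 mL / 400 mL) = 71.42 g
gellan gum: 2.73 g × (2670 mL / 400 mL) = 18.22 g
L-methionine: 0.111 g × (2670 mL / 400 mL) = 0.74 g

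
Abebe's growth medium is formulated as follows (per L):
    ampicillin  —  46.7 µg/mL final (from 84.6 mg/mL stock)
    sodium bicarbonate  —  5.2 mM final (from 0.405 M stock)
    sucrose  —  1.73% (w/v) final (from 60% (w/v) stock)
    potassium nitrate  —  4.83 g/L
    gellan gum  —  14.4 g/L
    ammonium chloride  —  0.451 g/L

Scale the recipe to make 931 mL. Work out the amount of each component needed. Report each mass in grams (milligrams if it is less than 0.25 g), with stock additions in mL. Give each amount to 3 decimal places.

ampicillin 0.514 mL; sodium bicarbonate 11.954 mL; sucrose 26.844 mL; potassium nitrate 4.497 g; gellan gum 13.406 g; ammonium chloride 0.420 g

Working volume: 931 mL = 0.931 L.
ampicillin: V = C2·V2/C1 = 46.7 µg/mL × 931 mL ÷ 84600 µg/mL = 0.514 mL
sodium bicarbonate: V = C2·V2/C1 = 5.2 mM × 931 mL ÷ 405 mM = 11.954 mL
sucrose: dilute stock: 1.73% ÷ 60% × 931 mL = 26.844 mL
potassium nitrate: 4.83 g/L × 0.931 L = 4.497 g
gellan gum: 14.4 g/L × 0.931 L = 13.406 g
ammonium chloride: 0.451 g/L × 0.931 L = 0.420 g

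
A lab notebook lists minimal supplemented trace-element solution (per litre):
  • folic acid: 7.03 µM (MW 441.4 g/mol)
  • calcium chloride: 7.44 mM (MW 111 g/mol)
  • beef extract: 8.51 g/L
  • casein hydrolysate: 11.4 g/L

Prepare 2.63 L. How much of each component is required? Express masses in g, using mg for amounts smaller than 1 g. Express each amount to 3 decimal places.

Working volume: 2.63 L.
folic acid: 7.03 µmol/L × 441.4 g/mol × 2.63 L ÷ 1000 = 8.161 mg
calcium chloride: 7.44 mmol/L × 111 g/mol × 2.63 L ÷ 1000 = 2.172 g
beef extract: 8.51 g/L × 2.63 L = 22.381 g
casein hydrolysate: 11.4 g/L × 2.63 L = 29.982 g

folic acid 8.161 mg; calcium chloride 2.172 g; beef extract 22.381 g; casein hydrolysate 29.982 g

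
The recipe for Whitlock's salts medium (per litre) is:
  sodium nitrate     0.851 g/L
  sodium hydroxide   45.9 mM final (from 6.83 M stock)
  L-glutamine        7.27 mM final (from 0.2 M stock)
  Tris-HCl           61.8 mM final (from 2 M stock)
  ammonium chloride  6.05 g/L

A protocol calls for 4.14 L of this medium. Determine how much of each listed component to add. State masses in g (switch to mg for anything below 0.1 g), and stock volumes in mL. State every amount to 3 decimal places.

Scale factor relative to 1 L: 4.14.
sodium nitrate: 0.851 g/L × 4.14 L = 3.523 g
sodium hydroxide: V = C2·V2/C1 = 45.9 mM × 4140 mL ÷ 6830 mM = 27.822 mL
L-glutamine: dilute stock: 7.27 mM × 4140 mL ÷ 200 mM = 150.489 mL
Tris-HCl: C1V1 = C2V2 → 61.8 mM × 4140 mL ÷ 2000 mM = 127.926 mL
ammonium chloride: 6.05 g/L × 4.14 L = 25.047 g

sodium nitrate 3.523 g; sodium hydroxide 27.822 mL; L-glutamine 150.489 mL; Tris-HCl 127.926 mL; ammonium chloride 25.047 g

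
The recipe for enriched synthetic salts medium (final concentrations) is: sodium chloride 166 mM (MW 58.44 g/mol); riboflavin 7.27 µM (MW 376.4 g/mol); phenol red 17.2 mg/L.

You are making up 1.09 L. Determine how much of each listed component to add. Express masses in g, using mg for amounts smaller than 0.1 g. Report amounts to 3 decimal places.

sodium chloride 10.574 g; riboflavin 2.983 mg; phenol red 18.748 mg

Working volume: 1.09 L.
sodium chloride: 166 mmol/L × 58.44 g/mol × 1.09 L ÷ 1000 = 10.574 g
riboflavin: 7.27 µmol/L × 376.4 g/mol × 1.09 L ÷ 1000 = 2.983 mg
phenol red: 17.2 mg/L × 1.09 L = 18.748 mg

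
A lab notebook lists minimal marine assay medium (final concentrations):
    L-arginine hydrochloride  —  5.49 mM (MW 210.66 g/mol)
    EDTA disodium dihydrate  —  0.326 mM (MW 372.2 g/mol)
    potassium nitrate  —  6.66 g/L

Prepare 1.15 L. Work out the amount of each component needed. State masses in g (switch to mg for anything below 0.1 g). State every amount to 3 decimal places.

L-arginine hydrochloride 1.330 g; EDTA disodium dihydrate 0.140 g; potassium nitrate 7.659 g

Working volume: 1.15 L.
L-arginine hydrochloride: 5.49 mmol/L × 210.66 g/mol × 1.15 L ÷ 1000 = 1.330 g
EDTA disodium dihydrate: 0.326 mmol/L × 372.2 g/mol × 1.15 L ÷ 1000 = 0.140 g
potassium nitrate: 6.66 g/L × 1.15 L = 7.659 g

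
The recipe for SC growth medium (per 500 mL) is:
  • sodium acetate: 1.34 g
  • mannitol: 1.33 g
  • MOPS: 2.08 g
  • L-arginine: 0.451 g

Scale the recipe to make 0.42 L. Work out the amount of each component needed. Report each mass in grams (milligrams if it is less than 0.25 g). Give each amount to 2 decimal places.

Scale factor = 420 mL / 500 mL = 0.84.
sodium acetate: 1.34 g × (420 mL / 500 mL) = 1.13 g
mannitol: 1.33 g × (420 mL / 500 mL) = 1.12 g
MOPS: 2.08 g × (420 mL / 500 mL) = 1.75 g
L-arginine: 0.451 g × (420 mL / 500 mL) = 0.38 g

sodium acetate 1.13 g; mannitol 1.12 g; MOPS 1.75 g; L-arginine 0.38 g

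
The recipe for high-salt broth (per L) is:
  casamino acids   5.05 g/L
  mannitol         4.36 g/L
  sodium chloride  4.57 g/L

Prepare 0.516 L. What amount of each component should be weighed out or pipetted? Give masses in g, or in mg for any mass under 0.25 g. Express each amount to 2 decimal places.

Working volume: 0.516 L.
casamino acids: 5.05 g/L × 0.516 L = 2.61 g
mannitol: 4.36 g/L × 0.516 L = 2.25 g
sodium chloride: 4.57 g/L × 0.516 L = 2.36 g

casamino acids 2.61 g; mannitol 2.25 g; sodium chloride 2.36 g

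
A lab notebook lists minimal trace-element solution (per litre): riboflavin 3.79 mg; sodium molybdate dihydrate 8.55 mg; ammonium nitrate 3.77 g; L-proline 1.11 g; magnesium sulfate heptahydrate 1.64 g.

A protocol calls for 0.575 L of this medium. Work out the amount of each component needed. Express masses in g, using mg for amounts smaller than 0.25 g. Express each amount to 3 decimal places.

Scale factor = 575 mL / 1000 mL = 0.575.
riboflavin: 3.79 mg × (575 mL / 1000 mL) = 2.179 mg
sodium molybdate dihydrate: 8.55 mg × (575 mL / 1000 mL) = 4.916 mg
ammonium nitrate: 3.77 g × (575 mL / 1000 mL) = 2.168 g
L-proline: 1.11 g × (575 mL / 1000 mL) = 0.638 g
magnesium sulfate heptahydrate: 1.64 g × (575 mL / 1000 mL) = 0.943 g

riboflavin 2.179 mg; sodium molybdate dihydrate 4.916 mg; ammonium nitrate 2.168 g; L-proline 0.638 g; magnesium sulfate heptahydrate 0.943 g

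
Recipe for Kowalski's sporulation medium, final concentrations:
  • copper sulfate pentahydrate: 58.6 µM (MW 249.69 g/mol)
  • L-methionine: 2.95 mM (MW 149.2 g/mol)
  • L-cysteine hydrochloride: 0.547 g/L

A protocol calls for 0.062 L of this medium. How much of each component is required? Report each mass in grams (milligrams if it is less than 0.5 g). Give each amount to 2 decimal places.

Scale factor relative to 1 L: 0.062.
copper sulfate pentahydrate: 58.6 µmol/L × 249.69 g/mol × 0.062 L ÷ 1000 = 0.91 mg
L-methionine: 2.95 mmol/L × 149.2 mg/mmol × 0.062 L = 27.29 mg
L-cysteine hydrochloride: 0.547 g/L × 0.062 L = 0.033914 g = 33.91 mg

copper sulfate pentahydrate 0.91 mg; L-methionine 27.29 mg; L-cysteine hydrochloride 33.91 mg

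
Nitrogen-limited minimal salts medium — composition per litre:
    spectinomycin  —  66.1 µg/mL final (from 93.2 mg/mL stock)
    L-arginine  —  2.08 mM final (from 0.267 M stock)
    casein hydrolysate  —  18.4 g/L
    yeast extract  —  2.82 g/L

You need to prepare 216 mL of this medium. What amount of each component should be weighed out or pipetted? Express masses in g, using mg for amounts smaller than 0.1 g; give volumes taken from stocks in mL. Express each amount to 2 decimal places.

Working volume: 216 mL = 0.216 L.
spectinomycin: V = C2·V2/C1 = 66.1 µg/mL × 216 mL ÷ 93200 µg/mL = 0.15 mL
L-arginine: V = C2·V2/C1 = 2.08 mM × 216 mL ÷ 267 mM = 1.68 mL
casein hydrolysate: 18.4 g/L × 0.216 L = 3.97 g
yeast extract: 2.82 g/L × 0.216 L = 0.61 g

spectinomycin 0.15 mL; L-arginine 1.68 mL; casein hydrolysate 3.97 g; yeast extract 0.61 g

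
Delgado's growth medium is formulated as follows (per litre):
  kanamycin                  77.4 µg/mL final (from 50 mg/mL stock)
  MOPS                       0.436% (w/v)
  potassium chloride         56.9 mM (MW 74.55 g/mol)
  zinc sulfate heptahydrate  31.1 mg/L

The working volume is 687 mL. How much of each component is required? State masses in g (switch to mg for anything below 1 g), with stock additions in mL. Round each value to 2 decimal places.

kanamycin 1.06 mL; MOPS 3.00 g; potassium chloride 2.91 g; zinc sulfate heptahydrate 21.37 mg

Target volume = 687 mL = 0.687 L.
kanamycin: dilute stock: 77.4 µg/mL × 687 mL ÷ 50000 µg/mL = 1.06 mL
MOPS: 0.436 g per 100 mL × 687 mL ÷ 100 = 3.00 g
potassium chloride: 56.9 mmol/L × 74.55 g/mol × 0.687 L ÷ 1000 = 2.91 g
zinc sulfate heptahydrate: 31.1 mg/L × 0.687 L = 21.37 mg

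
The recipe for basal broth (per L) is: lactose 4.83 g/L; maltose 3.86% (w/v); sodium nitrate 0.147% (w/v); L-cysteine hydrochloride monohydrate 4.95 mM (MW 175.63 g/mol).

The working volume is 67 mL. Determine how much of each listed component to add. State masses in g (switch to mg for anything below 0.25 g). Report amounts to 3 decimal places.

lactose 0.324 g; maltose 2.586 g; sodium nitrate 98.490 mg; L-cysteine hydrochloride monohydrate 58.248 mg

Working volume: 67 mL = 0.067 L.
lactose: 4.83 g/L × 0.067 L = 0.324 g
maltose: 3.86% w/v = 38.6 g/L → 38.6 × 0.067 L = 2.586 g
sodium nitrate: 0.147% w/v = 1.47 g/L → 1.47 × 0.067 L = 0.09849 g = 98.490 mg
L-cysteine hydrochloride monohydrate: 4.95 mmol/L × 175.63 mg/mmol × 0.067 L = 58.248 mg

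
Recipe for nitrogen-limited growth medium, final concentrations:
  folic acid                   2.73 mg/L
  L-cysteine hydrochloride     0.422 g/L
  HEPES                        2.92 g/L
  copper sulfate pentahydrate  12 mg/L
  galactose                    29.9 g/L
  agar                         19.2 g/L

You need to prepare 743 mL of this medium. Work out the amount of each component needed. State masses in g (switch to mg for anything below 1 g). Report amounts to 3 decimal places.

folic acid 2.028 mg; L-cysteine hydrochloride 313.546 mg; HEPES 2.170 g; copper sulfate pentahydrate 8.916 mg; galactose 22.216 g; agar 14.266 g

Target volume = 743 mL = 0.743 L.
folic acid: 2.73 mg/L × 0.743 L = 2.028 mg
L-cysteine hydrochloride: 0.422 g/L × 0.743 L = 0.313546 g = 313.546 mg
HEPES: 2.92 g/L × 0.743 L = 2.170 g
copper sulfate pentahydrate: 12 mg/L × 0.743 L = 8.916 mg
galactose: 29.9 g/L × 0.743 L = 22.216 g
agar: 19.2 g/L × 0.743 L = 14.266 g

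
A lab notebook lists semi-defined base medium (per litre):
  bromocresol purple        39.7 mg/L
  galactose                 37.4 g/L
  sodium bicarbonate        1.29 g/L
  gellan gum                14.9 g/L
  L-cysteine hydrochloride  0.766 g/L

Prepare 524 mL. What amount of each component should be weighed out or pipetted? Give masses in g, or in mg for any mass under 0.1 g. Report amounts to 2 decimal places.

Working volume: 524 mL = 0.524 L.
bromocresol purple: 39.7 mg/L × 0.524 L = 20.80 mg
galactose: 37.4 g/L × 0.524 L = 19.60 g
sodium bicarbonate: 1.29 g/L × 0.524 L = 0.68 g
gellan gum: 14.9 g/L × 0.524 L = 7.81 g
L-cysteine hydrochloride: 0.766 g/L × 0.524 L = 0.40 g

bromocresol purple 20.80 mg; galactose 19.60 g; sodium bicarbonate 0.68 g; gellan gum 7.81 g; L-cysteine hydrochloride 0.40 g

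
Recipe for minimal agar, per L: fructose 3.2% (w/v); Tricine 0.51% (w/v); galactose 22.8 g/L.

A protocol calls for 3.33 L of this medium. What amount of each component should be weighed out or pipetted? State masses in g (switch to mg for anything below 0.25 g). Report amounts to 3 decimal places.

fructose 106.560 g; Tricine 16.983 g; galactose 75.924 g

Working volume: 3.33 L.
fructose: 3.2% w/v = 32 g/L → 32 × 3.33 L = 106.560 g
Tricine: 0.51 g per 100 mL × 3330 mL ÷ 100 = 16.983 g
galactose: 22.8 g/L × 3.33 L = 75.924 g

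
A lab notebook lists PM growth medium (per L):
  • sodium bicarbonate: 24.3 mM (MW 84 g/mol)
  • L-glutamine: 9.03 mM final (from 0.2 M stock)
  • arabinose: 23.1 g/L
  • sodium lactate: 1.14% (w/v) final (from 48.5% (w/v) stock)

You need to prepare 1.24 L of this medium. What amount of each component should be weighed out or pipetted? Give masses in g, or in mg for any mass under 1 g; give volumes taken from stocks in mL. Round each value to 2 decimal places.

sodium bicarbonate 2.53 g; L-glutamine 55.99 mL; arabinose 28.64 g; sodium lactate 29.15 mL

Scale factor relative to 1 L: 1.24.
sodium bicarbonate: 24.3 mmol/L × 84 g/mol × 1.24 L ÷ 1000 = 2.53 g
L-glutamine: dilute stock: 9.03 mM × 1240 mL ÷ 200 mM = 55.99 mL
arabinose: 23.1 g/L × 1.24 L = 28.64 g
sodium lactate: C1V1 = C2V2 → 1.14% ÷ 48.5% × 1240 mL = 29.15 mL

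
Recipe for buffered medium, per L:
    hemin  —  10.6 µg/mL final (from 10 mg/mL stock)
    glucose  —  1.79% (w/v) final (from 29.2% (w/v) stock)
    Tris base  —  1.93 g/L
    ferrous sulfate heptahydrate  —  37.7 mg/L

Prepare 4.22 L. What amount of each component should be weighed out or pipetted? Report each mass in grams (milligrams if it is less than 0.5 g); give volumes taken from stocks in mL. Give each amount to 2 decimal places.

hemin 4.47 mL; glucose 258.69 mL; Tris base 8.14 g; ferrous sulfate heptahydrate 159.09 mg

Scale factor relative to 1 L: 4.22.
hemin: V = C2·V2/C1 = 10.6 µg/mL × 4220 mL ÷ 10000 µg/mL = 4.47 mL
glucose: C1V1 = C2V2 → 1.79% ÷ 29.2% × 4220 mL = 258.69 mL
Tris base: 1.93 g/L × 4.22 L = 8.14 g
ferrous sulfate heptahydrate: 37.7 mg/L × 4.22 L = 159.09 mg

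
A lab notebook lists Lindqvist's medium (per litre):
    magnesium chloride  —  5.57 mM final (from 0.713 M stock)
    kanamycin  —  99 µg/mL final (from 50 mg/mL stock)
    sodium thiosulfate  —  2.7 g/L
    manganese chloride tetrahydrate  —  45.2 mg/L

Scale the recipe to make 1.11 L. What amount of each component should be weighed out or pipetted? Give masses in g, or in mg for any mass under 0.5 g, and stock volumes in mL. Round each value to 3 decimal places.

Scale factor relative to 1 L: 1.11.
magnesium chloride: C1V1 = C2V2 → 5.57 mM × 1110 mL ÷ 713 mM = 8.671 mL
kanamycin: dilute stock: 99 µg/mL × 1110 mL ÷ 50000 µg/mL = 2.198 mL
sodium thiosulfate: 2.7 g/L × 1.11 L = 2.997 g
manganese chloride tetrahydrate: 45.2 mg/L × 1.11 L = 50.172 mg

magnesium chloride 8.671 mL; kanamycin 2.198 mL; sodium thiosulfate 2.997 g; manganese chloride tetrahydrate 50.172 mg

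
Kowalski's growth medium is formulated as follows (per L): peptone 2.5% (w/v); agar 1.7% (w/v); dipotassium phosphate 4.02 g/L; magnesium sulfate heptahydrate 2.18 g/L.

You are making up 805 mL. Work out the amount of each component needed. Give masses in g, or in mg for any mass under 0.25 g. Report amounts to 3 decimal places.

peptone 20.125 g; agar 13.685 g; dipotassium phosphate 3.236 g; magnesium sulfate heptahydrate 1.755 g

Target volume = 805 mL = 0.805 L.
peptone: 2.5% w/v = 25 g/L → 25 × 0.805 L = 20.125 g
agar: 1.7 g per 100 mL × 805 mL ÷ 100 = 13.685 g
dipotassium phosphate: 4.02 g/L × 0.805 L = 3.236 g
magnesium sulfate heptahydrate: 2.18 g/L × 0.805 L = 1.755 g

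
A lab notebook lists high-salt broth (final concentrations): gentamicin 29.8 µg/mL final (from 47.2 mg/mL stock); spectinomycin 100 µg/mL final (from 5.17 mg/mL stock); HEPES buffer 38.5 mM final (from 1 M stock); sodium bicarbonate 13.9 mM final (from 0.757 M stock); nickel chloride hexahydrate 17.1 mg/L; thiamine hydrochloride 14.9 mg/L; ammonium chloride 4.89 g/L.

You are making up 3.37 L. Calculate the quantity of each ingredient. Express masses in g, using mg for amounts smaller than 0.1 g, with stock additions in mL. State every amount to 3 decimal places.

Scale factor relative to 1 L: 3.37.
gentamicin: V = C2·V2/C1 = 29.8 µg/mL × 3370 mL ÷ 47200 µg/mL = 2.128 mL
spectinomycin: dilute stock: 100 µg/mL × 3370 mL ÷ 5170 µg/mL = 65.184 mL
HEPES buffer: dilute stock: 38.5 mM × 3370 mL ÷ 1000 mM = 129.745 mL
sodium bicarbonate: dilute stock: 13.9 mM × 3370 mL ÷ 757 mM = 61.880 mL
nickel chloride hexahydrate: 17.1 mg/L × 3.37 L = 57.627 mg
thiamine hydrochloride: 14.9 mg/L × 3.37 L = 50.213 mg
ammonium chloride: 4.89 g/L × 3.37 L = 16.479 g

gentamicin 2.128 mL; spectinomycin 65.184 mL; HEPES buffer 129.745 mL; sodium bicarbonate 61.880 mL; nickel chloride hexahydrate 57.627 mg; thiamine hydrochloride 50.213 mg; ammonium chloride 16.479 g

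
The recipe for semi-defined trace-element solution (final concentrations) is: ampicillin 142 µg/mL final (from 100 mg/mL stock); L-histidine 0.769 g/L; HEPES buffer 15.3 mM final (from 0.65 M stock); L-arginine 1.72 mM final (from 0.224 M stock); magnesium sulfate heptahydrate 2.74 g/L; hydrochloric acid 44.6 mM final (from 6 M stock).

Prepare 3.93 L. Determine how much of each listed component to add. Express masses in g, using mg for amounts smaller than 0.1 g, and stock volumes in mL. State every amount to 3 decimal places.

Working volume: 3.93 L.
ampicillin: C1V1 = C2V2 → 142 µg/mL × 3930 mL ÷ 100000 µg/mL = 5.581 mL
L-histidine: 0.769 g/L × 3.93 L = 3.022 g
HEPES buffer: dilute stock: 15.3 mM × 3930 mL ÷ 650 mM = 92.506 mL
L-arginine: C1V1 = C2V2 → 1.72 mM × 3930 mL ÷ 224 mM = 30.177 mL
magnesium sulfate heptahydrate: 2.74 g/L × 3.93 L = 10.768 g
hydrochloric acid: dilute stock: 44.6 mM × 3930 mL ÷ 6000 mM = 29.213 mL

ampicillin 5.581 mL; L-histidine 3.022 g; HEPES buffer 92.506 mL; L-arginine 30.177 mL; magnesium sulfate heptahydrate 10.768 g; hydrochloric acid 29.213 mL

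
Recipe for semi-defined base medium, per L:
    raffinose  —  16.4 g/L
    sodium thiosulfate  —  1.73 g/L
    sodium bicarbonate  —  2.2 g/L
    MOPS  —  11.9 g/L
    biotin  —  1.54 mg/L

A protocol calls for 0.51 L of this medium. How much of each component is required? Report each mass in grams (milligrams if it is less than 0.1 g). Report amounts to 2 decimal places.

Scale factor relative to 1 L: 0.51.
raffinose: 16.4 g/L × 0.51 L = 8.36 g
sodium thiosulfate: 1.73 g/L × 0.51 L = 0.88 g
sodium bicarbonate: 2.2 g/L × 0.51 L = 1.12 g
MOPS: 11.9 g/L × 0.51 L = 6.07 g
biotin: 1.54 mg/L × 0.51 L = 0.79 mg

raffinose 8.36 g; sodium thiosulfate 0.88 g; sodium bicarbonate 1.12 g; MOPS 6.07 g; biotin 0.79 mg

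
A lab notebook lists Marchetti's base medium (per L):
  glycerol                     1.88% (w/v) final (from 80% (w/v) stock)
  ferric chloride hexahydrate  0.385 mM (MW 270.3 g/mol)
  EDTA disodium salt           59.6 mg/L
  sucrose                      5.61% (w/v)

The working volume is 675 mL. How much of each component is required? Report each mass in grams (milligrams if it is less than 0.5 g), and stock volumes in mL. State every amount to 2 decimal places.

Scale factor relative to 1 L: 0.675.
glycerol: C1V1 = C2V2 → 1.88% ÷ 80% × 675 mL = 15.86 mL
ferric chloride hexahydrate: 0.385 mmol/L × 270.3 mg/mmol × 0.675 L = 70.24 mg
EDTA disodium salt: 59.6 mg/L × 0.675 L = 40.23 mg
sucrose: 5.61% w/v = 56.1 g/L → 56.1 × 0.675 L = 37.87 g

glycerol 15.86 mL; ferric chloride hexahydrate 70.24 mg; EDTA disodium salt 40.23 mg; sucrose 37.87 g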